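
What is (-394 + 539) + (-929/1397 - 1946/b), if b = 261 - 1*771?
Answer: 52776461/356235 ≈ 148.15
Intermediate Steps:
b = -510 (b = 261 - 771 = -510)
(-394 + 539) + (-929/1397 - 1946/b) = (-394 + 539) + (-929/1397 - 1946/(-510)) = 145 + (-929*1/1397 - 1946*(-1/510)) = 145 + (-929/1397 + 973/255) = 145 + 1122386/356235 = 52776461/356235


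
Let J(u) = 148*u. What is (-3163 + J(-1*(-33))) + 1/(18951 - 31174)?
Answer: 21035782/12223 ≈ 1721.0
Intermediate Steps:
(-3163 + J(-1*(-33))) + 1/(18951 - 31174) = (-3163 + 148*(-1*(-33))) + 1/(18951 - 31174) = (-3163 + 148*33) + 1/(-12223) = (-3163 + 4884) - 1/12223 = 1721 - 1/12223 = 21035782/12223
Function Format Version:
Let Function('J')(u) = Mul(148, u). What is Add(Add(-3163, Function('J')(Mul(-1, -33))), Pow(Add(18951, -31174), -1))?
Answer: Rational(21035782, 12223) ≈ 1721.0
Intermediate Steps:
Add(Add(-3163, Function('J')(Mul(-1, -33))), Pow(Add(18951, -31174), -1)) = Add(Add(-3163, Mul(148, Mul(-1, -33))), Pow(Add(18951, -31174), -1)) = Add(Add(-3163, Mul(148, 33)), Pow(-12223, -1)) = Add(Add(-3163, 4884), Rational(-1, 12223)) = Add(1721, Rational(-1, 12223)) = Rational(21035782, 12223)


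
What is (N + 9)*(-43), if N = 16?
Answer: -1075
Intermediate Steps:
(N + 9)*(-43) = (16 + 9)*(-43) = 25*(-43) = -1075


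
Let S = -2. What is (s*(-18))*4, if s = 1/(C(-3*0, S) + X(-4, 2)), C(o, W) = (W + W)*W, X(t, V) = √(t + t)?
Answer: -8 + 2*I*√2 ≈ -8.0 + 2.8284*I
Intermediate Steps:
X(t, V) = √2*√t (X(t, V) = √(2*t) = √2*√t)
C(o, W) = 2*W² (C(o, W) = (2*W)*W = 2*W²)
s = 1/(8 + 2*I*√2) (s = 1/(2*(-2)² + √2*√(-4)) = 1/(2*4 + √2*(2*I)) = 1/(8 + 2*I*√2) ≈ 0.11111 - 0.039284*I)
(s*(-18))*4 = ((⅑ - I*√2/36)*(-18))*4 = (-2 + I*√2/2)*4 = -8 + 2*I*√2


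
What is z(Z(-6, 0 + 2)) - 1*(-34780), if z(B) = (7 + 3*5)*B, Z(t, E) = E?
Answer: 34824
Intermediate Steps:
z(B) = 22*B (z(B) = (7 + 15)*B = 22*B)
z(Z(-6, 0 + 2)) - 1*(-34780) = 22*(0 + 2) - 1*(-34780) = 22*2 + 34780 = 44 + 34780 = 34824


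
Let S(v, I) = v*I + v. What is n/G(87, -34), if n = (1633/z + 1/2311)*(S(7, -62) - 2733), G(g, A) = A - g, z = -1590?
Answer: -1192038268/44461329 ≈ -26.811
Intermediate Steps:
S(v, I) = v + I*v (S(v, I) = I*v + v = v + I*v)
n = 1192038268/367449 (n = (1633/(-1590) + 1/2311)*(7*(1 - 62) - 2733) = (1633*(-1/1590) + 1/2311)*(7*(-61) - 2733) = (-1633/1590 + 1/2311)*(-427 - 2733) = -3772273/3674490*(-3160) = 1192038268/367449 ≈ 3244.1)
n/G(87, -34) = 1192038268/(367449*(-34 - 1*87)) = 1192038268/(367449*(-34 - 87)) = (1192038268/367449)/(-121) = (1192038268/367449)*(-1/121) = -1192038268/44461329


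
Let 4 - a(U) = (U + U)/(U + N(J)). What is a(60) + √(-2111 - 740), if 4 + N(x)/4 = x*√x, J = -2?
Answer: (-11*√2851 + 8*√2 + 14*I + 2*I*√5702)/(2*√2 + 11*I) ≈ 1.4419 + 52.737*I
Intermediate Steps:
N(x) = -16 + 4*x^(3/2) (N(x) = -16 + 4*(x*√x) = -16 + 4*x^(3/2))
a(U) = 4 - 2*U/(-16 + U - 8*I*√2) (a(U) = 4 - (U + U)/(U + (-16 + 4*(-2)^(3/2))) = 4 - 2*U/(U + (-16 + 4*(-2*I*√2))) = 4 - 2*U/(U + (-16 - 8*I*√2)) = 4 - 2*U/(-16 + U - 8*I*√2))
a(60) + √(-2111 - 740) = 2*(32 - 1*60 + 16*I*√2)/(16 - 1*60 + 8*I*√2) + √(-2111 - 740) = 2*(32 - 60 + 16*I*√2)/(16 - 60 + 8*I*√2) + √(-2851) = 2*(-28 + 16*I*√2)/(-44 + 8*I*√2) + I*√2851 = I*√2851 + 2*(-28 + 16*I*√2)/(-44 + 8*I*√2)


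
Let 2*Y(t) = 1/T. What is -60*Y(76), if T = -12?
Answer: 5/2 ≈ 2.5000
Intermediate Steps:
Y(t) = -1/24 (Y(t) = (½)/(-12) = (½)*(-1/12) = -1/24)
-60*Y(76) = -60*(-1/24) = 5/2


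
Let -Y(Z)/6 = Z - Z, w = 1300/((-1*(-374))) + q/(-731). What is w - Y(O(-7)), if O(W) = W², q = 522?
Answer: 22208/8041 ≈ 2.7618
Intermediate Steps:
w = 22208/8041 (w = 1300/((-1*(-374))) + 522/(-731) = 1300/374 + 522*(-1/731) = 1300*(1/374) - 522/731 = 650/187 - 522/731 = 22208/8041 ≈ 2.7618)
Y(Z) = 0 (Y(Z) = -6*(Z - Z) = -6*0 = 0)
w - Y(O(-7)) = 22208/8041 - 1*0 = 22208/8041 + 0 = 22208/8041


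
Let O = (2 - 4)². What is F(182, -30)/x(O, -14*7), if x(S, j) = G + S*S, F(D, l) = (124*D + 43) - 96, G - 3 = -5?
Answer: 22515/14 ≈ 1608.2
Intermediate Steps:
G = -2 (G = 3 - 5 = -2)
F(D, l) = -53 + 124*D (F(D, l) = (43 + 124*D) - 96 = -53 + 124*D)
O = 4 (O = (-2)² = 4)
x(S, j) = -2 + S² (x(S, j) = -2 + S*S = -2 + S²)
F(182, -30)/x(O, -14*7) = (-53 + 124*182)/(-2 + 4²) = (-53 + 22568)/(-2 + 16) = 22515/14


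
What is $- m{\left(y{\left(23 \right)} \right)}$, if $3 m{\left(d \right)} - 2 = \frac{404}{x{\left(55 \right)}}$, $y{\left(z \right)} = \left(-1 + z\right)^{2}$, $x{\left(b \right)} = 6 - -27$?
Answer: $- \frac{470}{99} \approx -4.7475$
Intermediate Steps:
$x{\left(b \right)} = 33$ ($x{\left(b \right)} = 6 + 27 = 33$)
$m{\left(d \right)} = \frac{470}{99}$ ($m{\left(d \right)} = \frac{2}{3} + \frac{404 \cdot \frac{1}{33}}{3} = \frac{2}{3} + \frac{1}{3} \cdot \frac{404}{33} = \frac{2}{3} + \frac{404}{99} = \frac{470}{99}$)
$- m{\left(y{\left(23 \right)} \right)} = \left(-1\right) \frac{470}{99} = - \frac{470}{99}$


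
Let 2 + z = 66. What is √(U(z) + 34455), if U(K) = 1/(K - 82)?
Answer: √1240378/6 ≈ 185.62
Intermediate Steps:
z = 64 (z = -2 + 66 = 64)
U(K) = 1/(-82 + K)
√(U(z) + 34455) = √(1/(-82 + 64) + 34455) = √(1/(-18) + 34455) = √(-1/18 + 34455) = √(620189/18) = √1240378/6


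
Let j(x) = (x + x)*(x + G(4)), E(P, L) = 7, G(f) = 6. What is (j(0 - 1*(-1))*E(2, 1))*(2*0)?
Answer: 0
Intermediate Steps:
j(x) = 2*x*(6 + x) (j(x) = (x + x)*(x + 6) = (2*x)*(6 + x) = 2*x*(6 + x))
(j(0 - 1*(-1))*E(2, 1))*(2*0) = ((2*(0 - 1*(-1))*(6 + (0 - 1*(-1))))*7)*(2*0) = ((2*(0 + 1)*(6 + (0 + 1)))*7)*0 = ((2*1*(6 + 1))*7)*0 = ((2*1*7)*7)*0 = (14*7)*0 = 98*0 = 0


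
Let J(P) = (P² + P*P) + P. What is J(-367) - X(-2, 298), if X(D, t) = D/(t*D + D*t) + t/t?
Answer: 160329959/596 ≈ 2.6901e+5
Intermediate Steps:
X(D, t) = 1 + 1/(2*t) (X(D, t) = D/(D*t + D*t) + 1 = D/((2*D*t)) + 1 = D*(1/(2*D*t)) + 1 = 1/(2*t) + 1 = 1 + 1/(2*t))
J(P) = P + 2*P² (J(P) = (P² + P²) + P = 2*P² + P = P + 2*P²)
J(-367) - X(-2, 298) = -367*(1 + 2*(-367)) - (½ + 298)/298 = -367*(1 - 734) - 597/(298*2) = -367*(-733) - 1*597/596 = 269011 - 597/596 = 160329959/596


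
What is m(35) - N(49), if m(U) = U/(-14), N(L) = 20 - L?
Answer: 53/2 ≈ 26.500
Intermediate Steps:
m(U) = -U/14 (m(U) = U*(-1/14) = -U/14)
m(35) - N(49) = -1/14*35 - (20 - 1*49) = -5/2 - (20 - 49) = -5/2 - 1*(-29) = -5/2 + 29 = 53/2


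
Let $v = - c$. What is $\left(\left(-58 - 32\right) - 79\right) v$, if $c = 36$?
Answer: $6084$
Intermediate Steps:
$v = -36$ ($v = \left(-1\right) 36 = -36$)
$\left(\left(-58 - 32\right) - 79\right) v = \left(\left(-58 - 32\right) - 79\right) \left(-36\right) = \left(-90 - 79\right) \left(-36\right) = \left(-169\right) \left(-36\right) = 6084$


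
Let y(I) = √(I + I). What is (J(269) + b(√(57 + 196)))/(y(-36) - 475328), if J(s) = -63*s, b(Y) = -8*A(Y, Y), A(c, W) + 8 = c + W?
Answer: 1003120328/28242088457 + 950656*√253/28242088457 + 12*I*√506/28242088457 + 50649*I*√2/112968353828 ≈ 0.036054 + 6.4362e-7*I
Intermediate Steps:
A(c, W) = -8 + W + c (A(c, W) = -8 + (c + W) = -8 + (W + c) = -8 + W + c)
b(Y) = 64 - 16*Y (b(Y) = -8*(-8 + Y + Y) = -8*(-8 + 2*Y) = 64 - 16*Y)
y(I) = √2*√I (y(I) = √(2*I) = √2*√I)
(J(269) + b(√(57 + 196)))/(y(-36) - 475328) = (-63*269 + (64 - 16*√(57 + 196)))/(√2*√(-36) - 475328) = (-16947 + (64 - 16*√253))/(√2*(6*I) - 475328) = (-16883 - 16*√253)/(6*I*√2 - 475328) = (-16883 - 16*√253)/(-475328 + 6*I*√2)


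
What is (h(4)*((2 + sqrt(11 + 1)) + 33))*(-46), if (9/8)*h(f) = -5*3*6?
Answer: 128800 + 7360*sqrt(3) ≈ 1.4155e+5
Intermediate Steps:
h(f) = -80 (h(f) = 8*(-5*3*6)/9 = 8*(-15*6)/9 = (8/9)*(-90) = -80)
(h(4)*((2 + sqrt(11 + 1)) + 33))*(-46) = -80*((2 + sqrt(11 + 1)) + 33)*(-46) = -80*((2 + sqrt(12)) + 33)*(-46) = -80*((2 + 2*sqrt(3)) + 33)*(-46) = -80*(35 + 2*sqrt(3))*(-46) = (-2800 - 160*sqrt(3))*(-46) = 128800 + 7360*sqrt(3)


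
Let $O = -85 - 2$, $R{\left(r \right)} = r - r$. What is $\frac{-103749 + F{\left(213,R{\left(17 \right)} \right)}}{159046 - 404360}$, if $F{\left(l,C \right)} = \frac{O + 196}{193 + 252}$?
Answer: $\frac{23084098}{54582365} \approx 0.42292$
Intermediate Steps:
$R{\left(r \right)} = 0$
$O = -87$ ($O = -85 - 2 = -87$)
$F{\left(l,C \right)} = \frac{109}{445}$ ($F{\left(l,C \right)} = \frac{-87 + 196}{193 + 252} = \frac{109}{445}$)
$\frac{-103749 + F{\left(213,R{\left(17 \right)} \right)}}{159046 - 404360} = \frac{-103749 + \frac{109}{445}}{159046 - 404360} = - \frac{46168196}{445 \left(-245314\right)} = \left(- \frac{46168196}{445}\right) \left(- \frac{1}{245314}\right) = \frac{23084098}{54582365}$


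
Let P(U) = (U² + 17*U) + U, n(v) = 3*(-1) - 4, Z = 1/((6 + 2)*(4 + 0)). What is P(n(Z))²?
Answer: 5929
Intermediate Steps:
Z = 1/32 (Z = 1/(8*4) = 1/32 ≈ 0.031250)
n(v) = -7 (n(v) = -3 - 4 = -7)
P(U) = U² + 18*U
P(n(Z))² = (-7*(18 - 7))² = (-7*11)² = (-77)² = 5929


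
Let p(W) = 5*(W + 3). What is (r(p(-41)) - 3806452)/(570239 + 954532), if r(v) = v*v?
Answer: -418928/169419 ≈ -2.4727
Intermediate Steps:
p(W) = 15 + 5*W (p(W) = 5*(3 + W) = 15 + 5*W)
r(v) = v²
(r(p(-41)) - 3806452)/(570239 + 954532) = ((15 + 5*(-41))² - 3806452)/(570239 + 954532) = ((15 - 205)² - 3806452)/1524771 = ((-190)² - 3806452)*(1/1524771) = (36100 - 3806452)*(1/1524771) = -3770352*1/1524771 = -418928/169419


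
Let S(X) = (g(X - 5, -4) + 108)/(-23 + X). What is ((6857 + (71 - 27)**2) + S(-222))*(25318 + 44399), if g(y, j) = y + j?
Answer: 150198862536/245 ≈ 6.1306e+8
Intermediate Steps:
g(y, j) = j + y
S(X) = (99 + X)/(-23 + X) (S(X) = ((-4 + (X - 5)) + 108)/(-23 + X) = ((-4 + (-5 + X)) + 108)/(-23 + X) = ((-9 + X) + 108)/(-23 + X) = (99 + X)/(-23 + X))
((6857 + (71 - 27)**2) + S(-222))*(25318 + 44399) = ((6857 + (71 - 27)**2) + (99 - 222)/(-23 - 222))*(25318 + 44399) = ((6857 + 44**2) - 123/(-245))*69717 = ((6857 + 1936) - 1/245*(-123))*69717 = (8793 + 123/245)*69717 = (2154408/245)*69717 = 150198862536/245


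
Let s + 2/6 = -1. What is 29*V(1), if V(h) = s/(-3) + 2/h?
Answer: 638/9 ≈ 70.889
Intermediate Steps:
s = -4/3 (s = -1/3 - 1 = -4/3 ≈ -1.3333)
V(h) = 4/9 + 2/h (V(h) = -4/3/(-3) + 2/h = -4/3*(-1/3) + 2/h = 4/9 + 2/h)
29*V(1) = 29*(4/9 + 2/1) = 29*(4/9 + 2*1) = 29*(4/9 + 2) = 29*(22/9) = 638/9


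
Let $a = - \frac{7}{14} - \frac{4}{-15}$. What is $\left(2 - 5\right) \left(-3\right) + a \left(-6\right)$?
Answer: $\frac{52}{5} \approx 10.4$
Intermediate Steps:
$a = - \frac{7}{30}$ ($a = \left(-7\right) \frac{1}{14} - - \frac{4}{15} = - \frac{1}{2} + \frac{4}{15} = - \frac{7}{30} \approx -0.23333$)
$\left(2 - 5\right) \left(-3\right) + a \left(-6\right) = \left(2 - 5\right) \left(-3\right) - - \frac{7}{5} = \left(-3\right) \left(-3\right) + \frac{7}{5} = 9 + \frac{7}{5} = \frac{52}{5}$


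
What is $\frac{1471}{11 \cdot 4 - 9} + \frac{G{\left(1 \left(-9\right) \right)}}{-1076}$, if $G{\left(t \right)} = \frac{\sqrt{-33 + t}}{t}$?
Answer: $\frac{1471}{35} + \frac{i \sqrt{42}}{9684} \approx 42.029 + 0.00066922 i$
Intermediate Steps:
$G{\left(t \right)} = \frac{\sqrt{-33 + t}}{t}$
$\frac{1471}{11 \cdot 4 - 9} + \frac{G{\left(1 \left(-9\right) \right)}}{-1076} = \frac{1471}{11 \cdot 4 - 9} + \frac{\frac{1}{1 \left(-9\right)} \sqrt{-33 + 1 \left(-9\right)}}{-1076} = \frac{1471}{44 - 9} + \frac{\sqrt{-33 - 9}}{-9} \left(- \frac{1}{1076}\right) = \frac{1471}{35} + - \frac{\sqrt{-42}}{9} \left(- \frac{1}{1076}\right) = 1471 \cdot \frac{1}{35} + - \frac{i \sqrt{42}}{9} \left(- \frac{1}{1076}\right) = \frac{1471}{35} + - \frac{i \sqrt{42}}{9} \left(- \frac{1}{1076}\right) = \frac{1471}{35} + \frac{i \sqrt{42}}{9684}$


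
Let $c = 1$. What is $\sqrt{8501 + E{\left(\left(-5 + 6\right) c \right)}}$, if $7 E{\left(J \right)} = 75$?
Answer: $\frac{31 \sqrt{434}}{7} \approx 92.259$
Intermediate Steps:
$E{\left(J \right)} = \frac{75}{7}$ ($E{\left(J \right)} = \frac{1}{7} \cdot 75 = \frac{75}{7}$)
$\sqrt{8501 + E{\left(\left(-5 + 6\right) c \right)}} = \sqrt{8501 + \frac{75}{7}} = \sqrt{\frac{59582}{7}} = \frac{31 \sqrt{434}}{7}$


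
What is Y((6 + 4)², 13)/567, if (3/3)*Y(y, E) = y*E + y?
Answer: 200/81 ≈ 2.4691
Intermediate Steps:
Y(y, E) = y + E*y (Y(y, E) = y*E + y = E*y + y = y + E*y)
Y((6 + 4)², 13)/567 = ((6 + 4)²*(1 + 13))/567 = (10²*14)*(1/567) = (100*14)*(1/567) = 1400*(1/567) = 200/81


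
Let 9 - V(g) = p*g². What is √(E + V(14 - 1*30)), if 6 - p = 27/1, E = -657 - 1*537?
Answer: √4191 ≈ 64.738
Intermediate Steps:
E = -1194 (E = -657 - 537 = -1194)
p = -21 (p = 6 - 27/1 = 6 - 27 = -21)
V(g) = 9 + 21*g² (V(g) = 9 - (-21)*g² = 9 + 21*g²)
√(E + V(14 - 1*30)) = √(-1194 + (9 + 21*(14 - 1*30)²)) = √(-1194 + (9 + 21*(14 - 30)²)) = √(-1194 + (9 + 21*(-16)²)) = √(-1194 + (9 + 21*256)) = √(-1194 + (9 + 5376)) = √(-1194 + 5385) = √4191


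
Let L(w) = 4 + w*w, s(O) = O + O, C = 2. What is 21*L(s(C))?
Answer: 420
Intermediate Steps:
s(O) = 2*O
L(w) = 4 + w²
21*L(s(C)) = 21*(4 + (2*2)²) = 21*(4 + 4²) = 21*(4 + 16) = 21*20 = 420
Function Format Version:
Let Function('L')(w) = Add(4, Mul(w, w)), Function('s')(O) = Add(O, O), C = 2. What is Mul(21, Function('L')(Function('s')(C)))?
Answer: 420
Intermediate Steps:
Function('s')(O) = Mul(2, O)
Function('L')(w) = Add(4, Pow(w, 2))
Mul(21, Function('L')(Function('s')(C))) = Mul(21, Add(4, Pow(Mul(2, 2), 2))) = Mul(21, Add(4, Pow(4, 2))) = Mul(21, Add(4, 16)) = Mul(21, 20) = 420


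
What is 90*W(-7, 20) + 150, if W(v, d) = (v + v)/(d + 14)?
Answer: 1920/17 ≈ 112.94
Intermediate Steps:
W(v, d) = 2*v/(14 + d) (W(v, d) = (2*v)/(14 + d) = 2*v/(14 + d))
90*W(-7, 20) + 150 = 90*(2*(-7)/(14 + 20)) + 150 = 90*(2*(-7)/34) + 150 = 90*(2*(-7)*(1/34)) + 150 = 90*(-7/17) + 150 = -630/17 + 150 = 1920/17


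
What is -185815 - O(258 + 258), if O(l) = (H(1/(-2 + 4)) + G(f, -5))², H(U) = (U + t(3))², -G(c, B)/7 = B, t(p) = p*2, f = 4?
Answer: -3068521/16 ≈ -1.9178e+5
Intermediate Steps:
t(p) = 2*p
G(c, B) = -7*B
H(U) = (6 + U)² (H(U) = (U + 2*3)² = (U + 6)² = (6 + U)²)
O(l) = 95481/16 (O(l) = ((6 + 1/(-2 + 4))² - 7*(-5))² = ((6 + 1/2)² + 35)² = ((6 + ½)² + 35)² = ((13/2)² + 35)² = (169/4 + 35)² = (309/4)² = 95481/16)
-185815 - O(258 + 258) = -185815 - 1*95481/16 = -185815 - 95481/16 = -3068521/16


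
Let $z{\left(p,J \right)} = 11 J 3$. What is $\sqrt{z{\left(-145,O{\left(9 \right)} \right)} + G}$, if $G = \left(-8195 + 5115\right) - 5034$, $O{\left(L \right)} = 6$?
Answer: $2 i \sqrt{1979} \approx 88.972 i$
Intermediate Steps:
$z{\left(p,J \right)} = 33 J$ ($z{\left(p,J \right)} = 11 \cdot 3 J = 33 J$)
$G = -8114$ ($G = -3080 - 5034 = -8114$)
$\sqrt{z{\left(-145,O{\left(9 \right)} \right)} + G} = \sqrt{33 \cdot 6 - 8114} = \sqrt{198 - 8114} = \sqrt{-7916} = 2 i \sqrt{1979}$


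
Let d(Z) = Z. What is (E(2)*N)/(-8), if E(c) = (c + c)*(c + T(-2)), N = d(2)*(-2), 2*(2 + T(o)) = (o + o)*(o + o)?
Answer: 16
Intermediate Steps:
T(o) = -2 + 2*o² (T(o) = -2 + ((o + o)*(o + o))/2 = -2 + ((2*o)*(2*o))/2 = -2 + (4*o²)/2 = -2 + 2*o²)
N = -4 (N = 2*(-2) = -4)
E(c) = 2*c*(6 + c) (E(c) = (c + c)*(c + (-2 + 2*(-2)²)) = (2*c)*(c + (-2 + 2*4)) = (2*c)*(c + (-2 + 8)) = (2*c)*(c + 6) = (2*c)*(6 + c) = 2*c*(6 + c))
(E(2)*N)/(-8) = ((2*2*(6 + 2))*(-4))/(-8) = ((2*2*8)*(-4))*(-⅛) = (32*(-4))*(-⅛) = -128*(-⅛) = 16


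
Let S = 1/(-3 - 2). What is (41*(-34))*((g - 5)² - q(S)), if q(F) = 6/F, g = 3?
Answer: -47396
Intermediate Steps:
S = -⅕ (S = 1/(-5) = -⅕ ≈ -0.20000)
(41*(-34))*((g - 5)² - q(S)) = (41*(-34))*((3 - 5)² - 6/(-⅕)) = -1394*((-2)² - 6*(-5)) = -1394*(4 - 1*(-30)) = -1394*(4 + 30) = -1394*34 = -47396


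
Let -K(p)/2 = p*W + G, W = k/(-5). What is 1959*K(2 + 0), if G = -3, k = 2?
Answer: 74442/5 ≈ 14888.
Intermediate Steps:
W = -2/5 (W = 2/(-5) = 2*(-1/5) = -2/5 ≈ -0.40000)
K(p) = 6 + 4*p/5 (K(p) = -2*(p*(-2/5) - 3) = -2*(-2*p/5 - 3) = -2*(-3 - 2*p/5) = 6 + 4*p/5)
1959*K(2 + 0) = 1959*(6 + 4*(2 + 0)/5) = 1959*(6 + (4/5)*2) = 1959*(6 + 8/5) = 1959*(38/5) = 74442/5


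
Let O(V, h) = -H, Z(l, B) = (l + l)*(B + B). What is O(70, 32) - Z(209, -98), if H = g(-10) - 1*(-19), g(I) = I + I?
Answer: 81929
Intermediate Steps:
g(I) = 2*I
Z(l, B) = 4*B*l (Z(l, B) = (2*l)*(2*B) = 4*B*l)
H = -1 (H = 2*(-10) - 1*(-19) = -20 + 19 = -1)
O(V, h) = 1 (O(V, h) = -1*(-1) = 1)
O(70, 32) - Z(209, -98) = 1 - 4*(-98)*209 = 1 - 1*(-81928) = 1 + 81928 = 81929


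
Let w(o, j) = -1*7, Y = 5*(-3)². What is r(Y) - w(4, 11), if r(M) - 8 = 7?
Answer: 22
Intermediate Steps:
Y = 45 (Y = 5*9 = 45)
r(M) = 15 (r(M) = 8 + 7 = 15)
w(o, j) = -7
r(Y) - w(4, 11) = 15 - 1*(-7) = 15 + 7 = 22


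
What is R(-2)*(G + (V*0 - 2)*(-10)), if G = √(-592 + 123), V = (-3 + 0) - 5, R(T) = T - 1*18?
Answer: -400 - 20*I*√469 ≈ -400.0 - 433.13*I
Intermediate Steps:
R(T) = -18 + T (R(T) = T - 18 = -18 + T)
V = -8 (V = -3 - 5 = -8)
G = I*√469 (G = √(-469) = I*√469 ≈ 21.656*I)
R(-2)*(G + (V*0 - 2)*(-10)) = (-18 - 2)*(I*√469 + (-8*0 - 2)*(-10)) = -20*(I*√469 + (0 - 2)*(-10)) = -20*(I*√469 - 2*(-10)) = -20*(I*√469 + 20) = -20*(20 + I*√469) = -400 - 20*I*√469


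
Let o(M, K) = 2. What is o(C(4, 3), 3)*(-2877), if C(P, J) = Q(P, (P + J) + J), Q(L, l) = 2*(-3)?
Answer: -5754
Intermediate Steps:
Q(L, l) = -6
C(P, J) = -6
o(C(4, 3), 3)*(-2877) = 2*(-2877) = -5754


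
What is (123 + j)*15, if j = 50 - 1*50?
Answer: 1845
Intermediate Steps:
j = 0 (j = 50 - 50 = 0)
(123 + j)*15 = (123 + 0)*15 = 123*15 = 1845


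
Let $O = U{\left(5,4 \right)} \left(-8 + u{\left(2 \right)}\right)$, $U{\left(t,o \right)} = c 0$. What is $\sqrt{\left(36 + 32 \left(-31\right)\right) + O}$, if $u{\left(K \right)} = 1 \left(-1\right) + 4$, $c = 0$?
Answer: $2 i \sqrt{239} \approx 30.919 i$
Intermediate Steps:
$U{\left(t,o \right)} = 0$ ($U{\left(t,o \right)} = 0 \cdot 0 = 0$)
$u{\left(K \right)} = 3$ ($u{\left(K \right)} = -1 + 4 = 3$)
$O = 0$ ($O = 0 \left(-8 + 3\right) = 0 \left(-5\right) = 0$)
$\sqrt{\left(36 + 32 \left(-31\right)\right) + O} = \sqrt{\left(36 + 32 \left(-31\right)\right) + 0} = \sqrt{\left(36 - 992\right) + 0} = \sqrt{-956 + 0} = \sqrt{-956} = 2 i \sqrt{239}$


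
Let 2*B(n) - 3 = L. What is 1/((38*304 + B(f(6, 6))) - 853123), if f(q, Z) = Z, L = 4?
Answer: -2/1683135 ≈ -1.1883e-6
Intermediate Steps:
B(n) = 7/2 (B(n) = 3/2 + (½)*4 = 3/2 + 2 = 7/2)
1/((38*304 + B(f(6, 6))) - 853123) = 1/((38*304 + 7/2) - 853123) = 1/((11552 + 7/2) - 853123) = 1/(23111/2 - 853123) = 1/(-1683135/2) = -2/1683135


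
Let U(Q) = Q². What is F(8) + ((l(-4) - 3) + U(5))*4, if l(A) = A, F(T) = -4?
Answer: 68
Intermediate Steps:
F(8) + ((l(-4) - 3) + U(5))*4 = -4 + ((-4 - 3) + 5²)*4 = -4 + (-7 + 25)*4 = -4 + 18*4 = -4 + 72 = 68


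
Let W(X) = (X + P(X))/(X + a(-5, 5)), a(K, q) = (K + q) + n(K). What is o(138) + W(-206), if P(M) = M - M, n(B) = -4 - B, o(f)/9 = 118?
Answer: 217916/205 ≈ 1063.0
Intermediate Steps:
o(f) = 1062 (o(f) = 9*118 = 1062)
a(K, q) = -4 + q (a(K, q) = (K + q) + (-4 - K) = -4 + q)
P(M) = 0
W(X) = X/(1 + X) (W(X) = (X + 0)/(X + (-4 + 5)) = X/(X + 1) = X/(1 + X))
o(138) + W(-206) = 1062 - 206/(1 - 206) = 1062 - 206/(-205) = 1062 - 206*(-1/205) = 1062 + 206/205 = 217916/205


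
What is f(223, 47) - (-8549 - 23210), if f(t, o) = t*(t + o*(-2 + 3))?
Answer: 91969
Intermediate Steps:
f(t, o) = t*(o + t) (f(t, o) = t*(t + o*1) = t*(t + o) = t*(o + t))
f(223, 47) - (-8549 - 23210) = 223*(47 + 223) - (-8549 - 23210) = 223*270 - 1*(-31759) = 60210 + 31759 = 91969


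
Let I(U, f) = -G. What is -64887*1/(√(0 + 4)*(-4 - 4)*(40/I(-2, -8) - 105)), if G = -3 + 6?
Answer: -194661/5680 ≈ -34.271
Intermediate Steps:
G = 3
I(U, f) = -3 (I(U, f) = -1*3 = -3)
-64887*1/(√(0 + 4)*(-4 - 4)*(40/I(-2, -8) - 105)) = -64887*1/(√(0 + 4)*(-4 - 4)*(40/(-3) - 105)) = -64887*(-1/(16*(40*(-⅓) - 105))) = -64887*(-1/(16*(-40/3 - 105))) = -64887/((-16*(-355/3))) = -64887/5680/3 = -64887*3/5680 = -194661/5680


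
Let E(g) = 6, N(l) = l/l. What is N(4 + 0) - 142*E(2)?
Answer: -851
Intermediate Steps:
N(l) = 1
N(4 + 0) - 142*E(2) = 1 - 142*6 = 1 - 852 = -851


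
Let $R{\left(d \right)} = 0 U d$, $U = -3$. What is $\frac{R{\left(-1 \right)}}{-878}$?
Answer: $0$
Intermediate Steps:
$R{\left(d \right)} = 0$ ($R{\left(d \right)} = 0 \left(-3\right) d = 0 d = 0$)
$\frac{R{\left(-1 \right)}}{-878} = \frac{0}{-878} = 0 \left(- \frac{1}{878}\right) = 0$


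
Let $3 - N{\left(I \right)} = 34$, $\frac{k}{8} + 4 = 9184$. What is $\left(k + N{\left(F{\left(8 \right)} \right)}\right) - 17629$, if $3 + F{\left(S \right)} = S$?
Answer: $55780$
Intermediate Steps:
$k = 73440$ ($k = -32 + 8 \cdot 9184 = -32 + 73472 = 73440$)
$F{\left(S \right)} = -3 + S$
$N{\left(I \right)} = -31$ ($N{\left(I \right)} = 3 - 34 = -31$)
$\left(k + N{\left(F{\left(8 \right)} \right)}\right) - 17629 = \left(73440 - 31\right) - 17629 = 73409 - 17629 = 55780$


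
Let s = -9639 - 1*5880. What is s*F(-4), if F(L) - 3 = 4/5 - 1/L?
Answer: -1257039/20 ≈ -62852.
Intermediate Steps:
F(L) = 19/5 - 1/L (F(L) = 3 + (4/5 - 1/L) = 3 + (4*(⅕) - 1/L) = 3 + (⅘ - 1/L) = 19/5 - 1/L)
s = -15519 (s = -9639 - 5880 = -15519)
s*F(-4) = -15519*(19/5 - 1/(-4)) = -15519*(19/5 - 1*(-¼)) = -15519*(19/5 + ¼) = -15519*81/20 = -1257039/20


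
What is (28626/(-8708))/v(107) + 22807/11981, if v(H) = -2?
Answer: 370087409/104330548 ≈ 3.5473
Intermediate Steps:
(28626/(-8708))/v(107) + 22807/11981 = (28626/(-8708))/(-2) + 22807/11981 = (28626*(-1/8708))*(-1/2) + 22807*(1/11981) = -14313/4354*(-1/2) + 22807/11981 = 14313/8708 + 22807/11981 = 370087409/104330548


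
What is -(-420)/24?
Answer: 35/2 ≈ 17.500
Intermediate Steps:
-(-420)/24 = -12*(-35/24) = 35/2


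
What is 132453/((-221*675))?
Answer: -14717/16575 ≈ -0.88790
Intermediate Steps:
132453/((-221*675)) = 132453/(-149175) = 132453*(-1/149175) = -14717/16575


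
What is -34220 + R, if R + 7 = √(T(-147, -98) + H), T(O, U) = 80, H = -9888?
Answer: -34227 + 4*I*√613 ≈ -34227.0 + 99.035*I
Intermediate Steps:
R = -7 + 4*I*√613 (R = -7 + √(80 - 9888) = -7 + √(-9808) = -7 + 4*I*√613 ≈ -7.0 + 99.035*I)
-34220 + R = -34220 + (-7 + 4*I*√613) = -34227 + 4*I*√613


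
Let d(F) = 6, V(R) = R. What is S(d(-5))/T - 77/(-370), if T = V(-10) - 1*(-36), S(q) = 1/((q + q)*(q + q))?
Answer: 144329/692640 ≈ 0.20838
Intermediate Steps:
S(q) = 1/(4*q**2) (S(q) = 1/((2*q)*(2*q)) = 1/(4*q**2))
T = 26 (T = -10 - 1*(-36) = -10 + 36 = 26)
S(d(-5))/T - 77/(-370) = ((1/4)/6**2)/26 - 77/(-370) = ((1/4)*(1/36))*(1/26) - 77*(-1/370) = (1/144)*(1/26) + 77/370 = 1/3744 + 77/370 = 144329/692640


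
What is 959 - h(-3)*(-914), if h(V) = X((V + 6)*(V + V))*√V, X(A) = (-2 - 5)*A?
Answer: 959 + 115164*I*√3 ≈ 959.0 + 1.9947e+5*I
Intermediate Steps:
X(A) = -7*A
h(V) = -14*V^(3/2)*(6 + V) (h(V) = (-7*(V + 6)*(V + V))*√V = (-7*(6 + V)*2*V)*√V = (-14*V*(6 + V))*√V = -14*V^(3/2)*(6 + V))
959 - h(-3)*(-914) = 959 - 14*(-3)^(3/2)*(-6 - 1*(-3))*(-914) = 959 - 14*(-3*I*√3)*(-6 + 3)*(-914) = 959 - 14*(-3*I*√3)*(-3)*(-914) = 959 - 126*I*√3*(-914) = 959 - (-115164)*I*√3 = 959 + 115164*I*√3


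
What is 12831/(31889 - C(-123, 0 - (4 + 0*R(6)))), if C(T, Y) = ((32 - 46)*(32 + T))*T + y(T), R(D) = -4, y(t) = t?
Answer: 12831/188714 ≈ 0.067992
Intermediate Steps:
C(T, Y) = T + T*(-448 - 14*T) (C(T, Y) = ((32 - 46)*(32 + T))*T + T = (-14*(32 + T))*T + T = (-448 - 14*T)*T + T = T*(-448 - 14*T) + T = T + T*(-448 - 14*T))
12831/(31889 - C(-123, 0 - (4 + 0*R(6)))) = 12831/(31889 - (-123)*(-447 - 14*(-123))) = 12831/(31889 - (-123)*(-447 + 1722)) = 12831/(31889 - (-123)*1275) = 12831/(31889 - 1*(-156825)) = 12831/(31889 + 156825) = 12831/188714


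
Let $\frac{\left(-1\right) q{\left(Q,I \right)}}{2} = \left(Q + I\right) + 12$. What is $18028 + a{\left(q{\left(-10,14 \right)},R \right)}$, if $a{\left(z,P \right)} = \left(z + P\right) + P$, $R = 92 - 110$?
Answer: $17960$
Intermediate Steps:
$R = -18$
$q{\left(Q,I \right)} = -24 - 2 I - 2 Q$ ($q{\left(Q,I \right)} = - 2 \left(\left(Q + I\right) + 12\right) = - 2 \left(\left(I + Q\right) + 12\right) = - 2 \left(12 + I + Q\right) = -24 - 2 I - 2 Q$)
$a{\left(z,P \right)} = z + 2 P$ ($a{\left(z,P \right)} = \left(P + z\right) + P = z + 2 P$)
$18028 + a{\left(q{\left(-10,14 \right)},R \right)} = 18028 + \left(\left(-24 - 28 - -20\right) + 2 \left(-18\right)\right) = 18028 - 68 = 17960$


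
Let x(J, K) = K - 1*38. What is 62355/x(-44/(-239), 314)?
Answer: 20785/92 ≈ 225.92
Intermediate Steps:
x(J, K) = -38 + K (x(J, K) = K - 38 = -38 + K)
62355/x(-44/(-239), 314) = 62355/(-38 + 314) = 62355/276 = 62355*(1/276) = 20785/92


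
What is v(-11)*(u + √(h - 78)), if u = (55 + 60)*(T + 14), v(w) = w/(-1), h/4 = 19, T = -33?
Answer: -24035 + 11*I*√2 ≈ -24035.0 + 15.556*I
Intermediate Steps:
h = 76 (h = 4*19 = 76)
v(w) = -w (v(w) = w*(-1) = -w)
u = -2185 (u = (55 + 60)*(-33 + 14) = 115*(-19) = -2185)
v(-11)*(u + √(h - 78)) = (-1*(-11))*(-2185 + √(76 - 78)) = 11*(-2185 + √(-2)) = 11*(-2185 + I*√2) = -24035 + 11*I*√2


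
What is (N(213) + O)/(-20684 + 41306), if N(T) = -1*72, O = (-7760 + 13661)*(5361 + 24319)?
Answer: 29190268/3437 ≈ 8493.0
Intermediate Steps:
O = 175141680 (O = 5901*29680 = 175141680)
N(T) = -72
(N(213) + O)/(-20684 + 41306) = (-72 + 175141680)/(-20684 + 41306) = 175141608/20622 = 175141608*(1/20622) = 29190268/3437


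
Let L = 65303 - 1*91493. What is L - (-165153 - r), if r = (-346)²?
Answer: 258679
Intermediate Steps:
L = -26190 (L = 65303 - 91493 = -26190)
r = 119716
L - (-165153 - r) = -26190 - (-165153 - 1*119716) = -26190 - (-165153 - 119716) = -26190 - 1*(-284869) = -26190 + 284869 = 258679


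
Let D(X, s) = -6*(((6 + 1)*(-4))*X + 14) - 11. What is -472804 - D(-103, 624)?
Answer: -455405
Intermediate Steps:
D(X, s) = -95 + 168*X (D(X, s) = -6*((7*(-4))*X + 14) - 11 = -6*(-28*X + 14) - 11 = -6*(14 - 28*X) - 11 = (-84 + 168*X) - 11 = -95 + 168*X)
-472804 - D(-103, 624) = -472804 - (-95 + 168*(-103)) = -472804 - (-95 - 17304) = -472804 - 1*(-17399) = -472804 + 17399 = -455405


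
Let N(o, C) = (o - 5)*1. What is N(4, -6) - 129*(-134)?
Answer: 17285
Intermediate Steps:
N(o, C) = -5 + o (N(o, C) = (-5 + o)*1 = -5 + o)
N(4, -6) - 129*(-134) = (-5 + 4) - 129*(-134) = -1 + 17286 = 17285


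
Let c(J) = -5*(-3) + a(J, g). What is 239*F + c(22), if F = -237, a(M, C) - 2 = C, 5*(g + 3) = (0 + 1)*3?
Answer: -283142/5 ≈ -56628.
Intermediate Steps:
g = -12/5 (g = -3 + ((0 + 1)*3)/5 = -3 + (1*3)/5 = -3 + (⅕)*3 = -3 + ⅗ = -12/5 ≈ -2.4000)
a(M, C) = 2 + C
c(J) = 73/5 (c(J) = -5*(-3) + (2 - 12/5) = 15 - ⅖ = 73/5)
239*F + c(22) = 239*(-237) + 73/5 = -56643 + 73/5 = -283142/5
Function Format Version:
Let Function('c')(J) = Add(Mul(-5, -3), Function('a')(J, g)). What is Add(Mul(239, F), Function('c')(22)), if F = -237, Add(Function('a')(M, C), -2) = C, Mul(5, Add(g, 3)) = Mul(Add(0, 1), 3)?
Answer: Rational(-283142, 5) ≈ -56628.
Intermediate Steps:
g = Rational(-12, 5) (g = Add(-3, Mul(Rational(1, 5), Mul(Add(0, 1), 3))) = Add(-3, Mul(Rational(1, 5), Mul(1, 3))) = Add(-3, Mul(Rational(1, 5), 3)) = Add(-3, Rational(3, 5)) = Rational(-12, 5) ≈ -2.4000)
Function('a')(M, C) = Add(2, C)
Function('c')(J) = Rational(73, 5) (Function('c')(J) = Add(Mul(-5, -3), Add(2, Rational(-12, 5))) = Add(15, Rational(-2, 5)) = Rational(73, 5))
Add(Mul(239, F), Function('c')(22)) = Add(Mul(239, -237), Rational(73, 5)) = Add(-56643, Rational(73, 5)) = Rational(-283142, 5)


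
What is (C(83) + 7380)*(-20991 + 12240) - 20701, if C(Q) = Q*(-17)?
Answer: -52255420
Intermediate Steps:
C(Q) = -17*Q
(C(83) + 7380)*(-20991 + 12240) - 20701 = (-17*83 + 7380)*(-20991 + 12240) - 20701 = (-1411 + 7380)*(-8751) - 20701 = 5969*(-8751) - 20701 = -52234719 - 20701 = -52255420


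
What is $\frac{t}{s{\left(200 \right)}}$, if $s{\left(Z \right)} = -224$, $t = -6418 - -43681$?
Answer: $- \frac{37263}{224} \approx -166.35$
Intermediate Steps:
$t = 37263$ ($t = -6418 + 43681 = 37263$)
$\frac{t}{s{\left(200 \right)}} = \frac{37263}{-224} = 37263 \left(- \frac{1}{224}\right) = - \frac{37263}{224}$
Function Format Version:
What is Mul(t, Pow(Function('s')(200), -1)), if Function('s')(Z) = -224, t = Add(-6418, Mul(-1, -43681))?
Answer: Rational(-37263, 224) ≈ -166.35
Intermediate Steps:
t = 37263 (t = Add(-6418, 43681) = 37263)
Mul(t, Pow(Function('s')(200), -1)) = Mul(37263, Pow(-224, -1)) = Mul(37263, Rational(-1, 224)) = Rational(-37263, 224)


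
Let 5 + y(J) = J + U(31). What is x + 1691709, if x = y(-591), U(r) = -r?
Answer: 1691082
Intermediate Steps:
y(J) = -36 + J (y(J) = -5 + (J - 1*31) = -5 + (J - 31) = -5 + (-31 + J) = -36 + J)
x = -627 (x = -36 - 591 = -627)
x + 1691709 = -627 + 1691709 = 1691082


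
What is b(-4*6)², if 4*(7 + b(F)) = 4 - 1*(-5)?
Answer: 361/16 ≈ 22.563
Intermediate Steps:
b(F) = -19/4 (b(F) = -7 + (4 - 1*(-5))/4 = -7 + (4 + 5)/4 = -7 + (¼)*9 = -7 + 9/4 = -19/4)
b(-4*6)² = (-19/4)² = 361/16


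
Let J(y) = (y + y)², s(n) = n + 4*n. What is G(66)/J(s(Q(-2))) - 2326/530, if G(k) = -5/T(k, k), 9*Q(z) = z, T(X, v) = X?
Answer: -410807/93280 ≈ -4.4040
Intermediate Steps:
Q(z) = z/9
s(n) = 5*n
G(k) = -5/k
J(y) = 4*y² (J(y) = (2*y)² = 4*y²)
G(66)/J(s(Q(-2))) - 2326/530 = (-5/66)/((4*(5*((⅑)*(-2)))²)) - 2326/530 = (-5*1/66)/((4*(5*(-2/9))²)) - 2326*1/530 = -5/(66*(4*(-10/9)²)) - 1163/265 = -5/(66*(4*(100/81))) - 1163/265 = -5/(66*400/81) - 1163/265 = -5/66*81/400 - 1163/265 = -27/1760 - 1163/265 = -410807/93280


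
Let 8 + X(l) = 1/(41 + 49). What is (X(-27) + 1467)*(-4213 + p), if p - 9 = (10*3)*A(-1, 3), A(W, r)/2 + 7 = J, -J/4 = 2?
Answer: -335105672/45 ≈ -7.4468e+6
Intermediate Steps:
J = -8 (J = -4*2 = -8)
X(l) = -719/90 (X(l) = -8 + 1/(41 + 49) = -8 + 1/90 = -719/90)
A(W, r) = -30 (A(W, r) = -14 + 2*(-8) = -14 - 16 = -30)
p = -891 (p = 9 + (10*3)*(-30) = 9 + 30*(-30) = 9 - 900 = -891)
(X(-27) + 1467)*(-4213 + p) = (-719/90 + 1467)*(-4213 - 891) = (131311/90)*(-5104) = -335105672/45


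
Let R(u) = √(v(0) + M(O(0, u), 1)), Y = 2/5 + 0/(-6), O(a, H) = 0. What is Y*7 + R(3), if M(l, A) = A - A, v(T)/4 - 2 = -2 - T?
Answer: 14/5 ≈ 2.8000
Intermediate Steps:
Y = ⅖ (Y = 2*(⅕) + 0*(-⅙) = ⅖ + 0 = ⅖ ≈ 0.40000)
v(T) = -4*T (v(T) = 8 + 4*(-2 - T) = 8 + (-8 - 4*T) = -4*T)
M(l, A) = 0
R(u) = 0 (R(u) = √(-4*0 + 0) = √(0 + 0) = √0 = 0)
Y*7 + R(3) = (⅖)*7 + 0 = 14/5 + 0 = 14/5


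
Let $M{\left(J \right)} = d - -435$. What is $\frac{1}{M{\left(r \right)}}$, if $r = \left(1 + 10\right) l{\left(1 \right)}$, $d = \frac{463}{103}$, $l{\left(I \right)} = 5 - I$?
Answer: $\frac{103}{45268} \approx 0.0022753$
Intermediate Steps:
$d = \frac{463}{103}$ ($d = 463 \cdot \frac{1}{103} = \frac{463}{103} \approx 4.4951$)
$r = 44$ ($r = \left(1 + 10\right) \left(5 - 1\right) = 11 \left(5 - 1\right) = 11 \cdot 4 = 44$)
$M{\left(J \right)} = \frac{45268}{103}$ ($M{\left(J \right)} = \frac{463}{103} - -435 = \frac{463}{103} + 435 = \frac{45268}{103}$)
$\frac{1}{M{\left(r \right)}} = \frac{1}{\frac{45268}{103}} = \frac{103}{45268}$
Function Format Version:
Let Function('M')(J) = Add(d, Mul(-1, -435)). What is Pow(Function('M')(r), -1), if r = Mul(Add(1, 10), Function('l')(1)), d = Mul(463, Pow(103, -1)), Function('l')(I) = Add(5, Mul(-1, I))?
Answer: Rational(103, 45268) ≈ 0.0022753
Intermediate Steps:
d = Rational(463, 103) (d = Mul(463, Rational(1, 103)) = Rational(463, 103) ≈ 4.4951)
r = 44 (r = Mul(Add(1, 10), Add(5, Mul(-1, 1))) = Mul(11, Add(5, -1)) = Mul(11, 4) = 44)
Function('M')(J) = Rational(45268, 103) (Function('M')(J) = Add(Rational(463, 103), Mul(-1, -435)) = Add(Rational(463, 103), 435) = Rational(45268, 103))
Pow(Function('M')(r), -1) = Pow(Rational(45268, 103), -1) = Rational(103, 45268)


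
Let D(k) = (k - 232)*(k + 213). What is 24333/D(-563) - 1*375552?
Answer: -34832439889/92750 ≈ -3.7555e+5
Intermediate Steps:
D(k) = (-232 + k)*(213 + k)
24333/D(-563) - 1*375552 = 24333/(-49416 + (-563)**2 - 19*(-563)) - 1*375552 = 24333/(-49416 + 316969 + 10697) - 375552 = 24333/278250 - 375552 = 24333*(1/278250) - 375552 = 8111/92750 - 375552 = -34832439889/92750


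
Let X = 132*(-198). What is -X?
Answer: 26136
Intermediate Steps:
X = -26136
-X = -1*(-26136) = 26136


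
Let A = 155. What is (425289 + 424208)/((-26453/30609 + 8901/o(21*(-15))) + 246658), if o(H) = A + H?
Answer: 4160360587680/1207716072331 ≈ 3.4448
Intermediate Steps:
o(H) = 155 + H
(425289 + 424208)/((-26453/30609 + 8901/o(21*(-15))) + 246658) = (425289 + 424208)/((-26453/30609 + 8901/(155 + 21*(-15))) + 246658) = 849497/((-26453*1/30609 + 8901/(155 - 315)) + 246658) = 849497/((-26453/30609 + 8901/(-160)) + 246658) = 849497/((-26453/30609 + 8901*(-1/160)) + 246658) = 849497/((-26453/30609 - 8901/160) + 246658) = 849497/(-276683189/4897440 + 246658) = 849497/(1207716072331/4897440) = 849497*(4897440/1207716072331) = 4160360587680/1207716072331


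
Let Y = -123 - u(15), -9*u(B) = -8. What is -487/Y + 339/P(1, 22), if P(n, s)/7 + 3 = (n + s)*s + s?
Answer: 1099034/273175 ≈ 4.0232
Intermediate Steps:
u(B) = 8/9 (u(B) = -⅑*(-8) = 8/9)
P(n, s) = -21 + 7*s + 7*s*(n + s) (P(n, s) = -21 + 7*((n + s)*s + s) = -21 + 7*(s*(n + s) + s) = -21 + 7*(s + s*(n + s)) = -21 + (7*s + 7*s*(n + s)) = -21 + 7*s + 7*s*(n + s))
Y = -1115/9 (Y = -123 - 1*8/9 = -123 - 8/9 = -1115/9 ≈ -123.89)
-487/Y + 339/P(1, 22) = -487/(-1115/9) + 339/(-21 + 7*22 + 7*22² + 7*1*22) = -487*(-9/1115) + 339/(-21 + 154 + 7*484 + 154) = 4383/1115 + 339/(-21 + 154 + 3388 + 154) = 4383/1115 + 339/3675 = 4383/1115 + 339*(1/3675) = 4383/1115 + 113/1225 = 1099034/273175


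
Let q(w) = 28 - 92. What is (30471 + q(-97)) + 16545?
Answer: 46952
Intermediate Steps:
q(w) = -64
(30471 + q(-97)) + 16545 = (30471 - 64) + 16545 = 30407 + 16545 = 46952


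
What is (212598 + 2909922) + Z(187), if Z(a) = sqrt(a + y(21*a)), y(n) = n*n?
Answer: 3122520 + 2*sqrt(3855379) ≈ 3.1264e+6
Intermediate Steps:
y(n) = n**2
Z(a) = sqrt(a + 441*a**2) (Z(a) = sqrt(a + (21*a)**2) = sqrt(a + 441*a**2))
(212598 + 2909922) + Z(187) = (212598 + 2909922) + sqrt(187*(1 + 441*187)) = 3122520 + sqrt(187*(1 + 82467)) = 3122520 + sqrt(187*82468) = 3122520 + sqrt(15421516) = 3122520 + 2*sqrt(3855379)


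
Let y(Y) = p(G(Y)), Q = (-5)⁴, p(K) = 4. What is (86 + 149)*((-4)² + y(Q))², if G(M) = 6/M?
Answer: 94000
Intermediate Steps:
Q = 625
y(Y) = 4
(86 + 149)*((-4)² + y(Q))² = (86 + 149)*((-4)² + 4)² = 235*(16 + 4)² = 235*20² = 235*400 = 94000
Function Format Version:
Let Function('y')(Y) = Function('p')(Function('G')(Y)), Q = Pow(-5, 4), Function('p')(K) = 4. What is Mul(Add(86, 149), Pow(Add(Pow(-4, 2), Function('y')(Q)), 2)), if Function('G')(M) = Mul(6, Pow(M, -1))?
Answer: 94000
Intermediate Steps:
Q = 625
Function('y')(Y) = 4
Mul(Add(86, 149), Pow(Add(Pow(-4, 2), Function('y')(Q)), 2)) = Mul(Add(86, 149), Pow(Add(Pow(-4, 2), 4), 2)) = Mul(235, Pow(Add(16, 4), 2)) = Mul(235, Pow(20, 2)) = Mul(235, 400) = 94000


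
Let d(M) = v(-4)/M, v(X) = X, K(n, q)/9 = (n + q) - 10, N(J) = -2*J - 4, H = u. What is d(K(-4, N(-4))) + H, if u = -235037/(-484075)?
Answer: 2308963/4356675 ≈ 0.52998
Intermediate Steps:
u = 235037/484075 (u = -235037*(-1/484075) = 235037/484075 ≈ 0.48554)
H = 235037/484075 ≈ 0.48554
N(J) = -4 - 2*J
K(n, q) = -90 + 9*n + 9*q (K(n, q) = 9*((n + q) - 10) = 9*(-10 + n + q) = -90 + 9*n + 9*q)
d(M) = -4/M
d(K(-4, N(-4))) + H = -4/(-90 + 9*(-4) + 9*(-4 - 2*(-4))) + 235037/484075 = -4/(-90 - 36 + 9*(-4 + 8)) + 235037/484075 = -4/(-90 - 36 + 9*4) + 235037/484075 = -4/(-90 - 36 + 36) + 235037/484075 = -4/(-90) + 235037/484075 = -4*(-1/90) + 235037/484075 = 2/45 + 235037/484075 = 2308963/4356675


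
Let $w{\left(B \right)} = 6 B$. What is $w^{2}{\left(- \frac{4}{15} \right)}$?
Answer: $\frac{64}{25} \approx 2.56$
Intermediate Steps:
$w^{2}{\left(- \frac{4}{15} \right)} = \left(6 \left(- \frac{4}{15}\right)\right)^{2} = \left(- \frac{8}{5}\right)^{2} = \frac{64}{25}$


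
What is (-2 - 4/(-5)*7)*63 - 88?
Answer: 694/5 ≈ 138.80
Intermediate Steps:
(-2 - 4/(-5)*7)*63 - 88 = (-2 - 4*(-1/5)*7)*63 - 88 = (-2 + (4/5)*7)*63 - 88 = (-2 + 28/5)*63 - 88 = (18/5)*63 - 88 = 1134/5 - 88 = 694/5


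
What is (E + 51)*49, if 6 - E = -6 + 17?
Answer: 2254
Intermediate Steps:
E = -5 (E = 6 - (-6 + 17) = 6 - 1*11 = 6 - 11 = -5)
(E + 51)*49 = (-5 + 51)*49 = 46*49 = 2254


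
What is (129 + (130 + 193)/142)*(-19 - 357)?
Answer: -3504508/71 ≈ -49359.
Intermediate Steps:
(129 + (130 + 193)/142)*(-19 - 357) = (129 + 323*(1/142))*(-376) = (129 + 323/142)*(-376) = (18641/142)*(-376) = -3504508/71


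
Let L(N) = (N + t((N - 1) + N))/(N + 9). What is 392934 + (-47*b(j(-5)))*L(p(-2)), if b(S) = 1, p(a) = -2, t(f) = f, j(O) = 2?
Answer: 392981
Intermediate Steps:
L(N) = (-1 + 3*N)/(9 + N) (L(N) = (N + ((N - 1) + N))/(N + 9) = (N + ((-1 + N) + N))/(9 + N) = (N + (-1 + 2*N))/(9 + N) = (-1 + 3*N)/(9 + N))
392934 + (-47*b(j(-5)))*L(p(-2)) = 392934 + (-47*1)*((-1 + 3*(-2))/(9 - 2)) = 392934 - 47*(-1 - 6)/7 = 392934 - 47*(-7)/7 = 392934 - 47*(-1) = 392934 + 47 = 392981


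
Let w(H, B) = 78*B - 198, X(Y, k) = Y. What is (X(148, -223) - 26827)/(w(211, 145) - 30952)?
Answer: 26679/19840 ≈ 1.3447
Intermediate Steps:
w(H, B) = -198 + 78*B
(X(148, -223) - 26827)/(w(211, 145) - 30952) = (148 - 26827)/((-198 + 78*145) - 30952) = -26679/((-198 + 11310) - 30952) = -26679/(11112 - 30952) = -26679/(-19840) = -26679*(-1/19840) = 26679/19840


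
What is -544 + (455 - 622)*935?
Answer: -156689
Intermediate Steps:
-544 + (455 - 622)*935 = -544 - 167*935 = -544 - 156145 = -156689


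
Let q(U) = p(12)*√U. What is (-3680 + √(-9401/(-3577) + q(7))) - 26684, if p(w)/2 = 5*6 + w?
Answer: -30364 + √(686273 + 21934164*√7)/511 ≈ -30349.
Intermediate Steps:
p(w) = 60 + 2*w (p(w) = 2*(5*6 + w) = 2*(30 + w) = 60 + 2*w)
q(U) = 84*√U (q(U) = (60 + 2*12)*√U = (60 + 24)*√U = 84*√U)
(-3680 + √(-9401/(-3577) + q(7))) - 26684 = (-3680 + √(-9401/(-3577) + 84*√7)) - 26684 = (-3680 + √(-9401*(-1/3577) + 84*√7)) - 26684 = (-3680 + √(1343/511 + 84*√7)) - 26684 = -30364 + √(1343/511 + 84*√7)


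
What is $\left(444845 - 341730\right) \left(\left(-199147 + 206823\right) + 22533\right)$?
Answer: $3115001035$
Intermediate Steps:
$\left(444845 - 341730\right) \left(\left(-199147 + 206823\right) + 22533\right) = 103115 \left(7676 + 22533\right) = 103115 \cdot 30209 = 3115001035$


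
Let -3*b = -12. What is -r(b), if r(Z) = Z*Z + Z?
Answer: -20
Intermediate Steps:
b = 4 (b = -1/3*(-12) = 4)
r(Z) = Z + Z**2 (r(Z) = Z**2 + Z = Z + Z**2)
-r(b) = -4*(1 + 4) = -4*5 = -1*20 = -20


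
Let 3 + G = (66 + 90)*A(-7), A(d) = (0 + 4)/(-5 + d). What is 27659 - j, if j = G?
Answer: 27714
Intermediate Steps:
A(d) = 4/(-5 + d)
G = -55 (G = -3 + (66 + 90)*(4/(-5 - 7)) = -3 + 156*(4/(-12)) = -3 + 156*(4*(-1/12)) = -3 + 156*(-⅓) = -3 - 52 = -55)
j = -55
27659 - j = 27659 - 1*(-55) = 27659 + 55 = 27714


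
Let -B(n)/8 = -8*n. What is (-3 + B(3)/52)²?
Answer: 81/169 ≈ 0.47929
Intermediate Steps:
B(n) = 64*n (B(n) = -(-64)*n = 64*n)
(-3 + B(3)/52)² = (-3 + (64*3)/52)² = (-3 + 192*(1/52))² = (-3 + 48/13)² = (9/13)² = 81/169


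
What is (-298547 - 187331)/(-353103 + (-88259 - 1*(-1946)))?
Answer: 242939/219708 ≈ 1.1057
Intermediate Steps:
(-298547 - 187331)/(-353103 + (-88259 - 1*(-1946))) = -485878/(-353103 + (-88259 + 1946)) = -485878/(-353103 - 86313) = -485878/(-439416) = -485878*(-1/439416) = 242939/219708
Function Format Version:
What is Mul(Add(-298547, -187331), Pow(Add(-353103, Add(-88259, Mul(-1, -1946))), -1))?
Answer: Rational(242939, 219708) ≈ 1.1057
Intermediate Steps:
Mul(Add(-298547, -187331), Pow(Add(-353103, Add(-88259, Mul(-1, -1946))), -1)) = Mul(-485878, Pow(Add(-353103, Add(-88259, 1946)), -1)) = Mul(-485878, Pow(Add(-353103, -86313), -1)) = Mul(-485878, Pow(-439416, -1)) = Mul(-485878, Rational(-1, 439416)) = Rational(242939, 219708)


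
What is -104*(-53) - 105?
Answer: 5407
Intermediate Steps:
-104*(-53) - 105 = 5512 - 105 = 5407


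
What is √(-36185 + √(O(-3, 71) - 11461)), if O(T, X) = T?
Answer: √(-36185 + 2*I*√2866) ≈ 0.2814 + 190.22*I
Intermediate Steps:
√(-36185 + √(O(-3, 71) - 11461)) = √(-36185 + √(-3 - 11461)) = √(-36185 + √(-11464)) = √(-36185 + 2*I*√2866)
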